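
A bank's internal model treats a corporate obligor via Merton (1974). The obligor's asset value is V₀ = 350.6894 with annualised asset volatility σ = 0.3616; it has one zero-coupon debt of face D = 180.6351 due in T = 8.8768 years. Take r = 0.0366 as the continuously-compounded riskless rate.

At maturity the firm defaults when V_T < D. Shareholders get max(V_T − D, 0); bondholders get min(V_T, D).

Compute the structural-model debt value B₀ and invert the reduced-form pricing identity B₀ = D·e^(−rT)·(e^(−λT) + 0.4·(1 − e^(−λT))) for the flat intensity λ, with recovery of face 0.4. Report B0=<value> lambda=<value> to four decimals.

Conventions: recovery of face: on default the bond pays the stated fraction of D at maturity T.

B0=110.0142 lambda=0.0342

Work the structural quantities from V₀ = 350.6894 against face 180.6351:
d₁ = [ln(V₀/D) + (r + σ²/2)T] / (σ√T)
   = [ln(350.6894/180.6351) + (0.0366 + 0.5·0.3616²)·8.8768] / (0.3616·√8.8768)
   = [0.663422 + 0.905232] / 1.077350 = 1.456031
d₂ = d₁ − σ√T = 1.456031 − 1.077350 = 0.378681
N(d₁) = 0.927308,  N(d₂) = 0.647538,  e^(−rT) = 0.722606
E₀ = V₀·N(d₁) − D·e^(−rT)·N(d₂)
   = 350.6894·0.927308 − 180.6351·0.722606·0.647538 = 240.675238
B₀ = V₀ − E₀ = 350.6894 − 240.675238 = 110.014162
e^(−λT) = (B₀·e^(rT)/D − 0.4)/(1 − 0.4) = (110.0142·1.383880/180.6351 − 0.4)/0.6 = 0.73806595
λ = −ln(0.73806595)/8.8768 = 0.034215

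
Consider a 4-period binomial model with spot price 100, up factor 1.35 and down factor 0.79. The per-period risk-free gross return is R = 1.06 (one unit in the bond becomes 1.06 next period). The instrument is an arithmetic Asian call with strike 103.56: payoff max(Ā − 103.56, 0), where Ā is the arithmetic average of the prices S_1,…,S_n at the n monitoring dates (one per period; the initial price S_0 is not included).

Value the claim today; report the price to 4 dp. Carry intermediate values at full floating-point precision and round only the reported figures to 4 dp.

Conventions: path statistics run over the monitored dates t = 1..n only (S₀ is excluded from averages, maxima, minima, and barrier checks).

Under the martingale measure an up-move has probability p* = 0.4821; value the claim as the probability-weighted average of per-path payoffs, discounted 4 periods at R = 1.06.
Enumerate all 2^4 = 16 price paths (U = up ×1.35, D = down ×0.79); each path with k up-moves has probability p*^k·(1−p*)^(4−k).
DDDD: Ā=57.4160, payoff=0.0000, prob=0.071918
UDDD: Ā=98.1159, payoff=0.0000, prob=0.066958
DUDD: Ā=84.1159, payoff=0.0000, prob=0.066958
UUDD: Ā=143.7424, payoff=40.1824, prob=0.062341
DDUD: Ā=73.0559, payoff=0.0000, prob=0.066958
UDUD: Ā=124.8424, payoff=21.2824, prob=0.062341
DUUD: Ā=110.8424, payoff=7.2824, prob=0.062341
UUUD: Ā=189.4143, payoff=85.8543, prob=0.058041
DDDU: Ā=64.3185, payoff=0.0000, prob=0.066958
UDDU: Ā=109.9114, payoff=6.3514, prob=0.062341
DUDU: Ā=95.9114, payoff=0.0000, prob=0.062341
UUDU: Ā=163.8993, payoff=60.3393, prob=0.058041
DDUU: Ā=84.8514, payoff=0.0000, prob=0.062341
UDUU: Ā=144.9993, payoff=41.4393, prob=0.058041
DUUU: Ā=130.9993, payoff=27.4393, prob=0.058041
UUUU: Ā=223.8595, payoff=120.2995, prob=0.054038
Price = Σ prob·payoff / R^4 = 23.665573 / 1.262477 = 18.7454

price = 18.7454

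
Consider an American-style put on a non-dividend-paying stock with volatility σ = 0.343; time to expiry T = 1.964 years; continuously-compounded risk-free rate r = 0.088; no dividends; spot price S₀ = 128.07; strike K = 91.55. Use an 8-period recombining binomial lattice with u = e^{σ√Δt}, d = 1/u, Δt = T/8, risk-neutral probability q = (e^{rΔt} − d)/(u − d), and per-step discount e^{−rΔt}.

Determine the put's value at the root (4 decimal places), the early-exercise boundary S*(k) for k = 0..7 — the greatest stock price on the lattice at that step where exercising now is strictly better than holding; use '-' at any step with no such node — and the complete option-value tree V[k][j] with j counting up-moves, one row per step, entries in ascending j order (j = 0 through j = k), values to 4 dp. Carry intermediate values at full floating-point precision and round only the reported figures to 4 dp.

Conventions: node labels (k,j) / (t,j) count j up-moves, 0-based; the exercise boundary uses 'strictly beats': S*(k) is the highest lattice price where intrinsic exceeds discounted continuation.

price = 3.7457
boundary = - - - - 64.8955 54.7529 64.8955 76.9171
tree:
3.7457
6.3931 1.4739
10.6400 2.7650 0.3514
17.1676 5.0975 0.7410 0.0086
26.6545 9.1839 1.5624 0.0185 0.0000
36.7971 16.0240 3.2939 0.0395 0.0000 0.0000
45.3546 26.6545 6.9432 0.0843 0.0000 0.0000 0.0000
52.5746 36.7971 14.6329 0.1800 0.0000 0.0000 0.0000 0.0000
58.6662 45.3546 26.6545 0.3844 0.0000 0.0000 0.0000 0.0000 0.0000

Δt=0.24550  u=1.18524  d=0.84371  q=0.52156  discount=0.97863
step 8 (expiry): payoffs max(K−S,0) = 58.6662 45.3546 26.6545 0.3844 0.0000 0.0000 0.0000 0.0000 0.0000
step 7: (k=7,j=0): S=38.9754, K−S=52.5746, hold=50.6180 ⇒ V=52.5746 exercise | (k=7,j=1): S=54.7529, K−S=36.7971, hold=34.8405 ⇒ V=36.7971 exercise | (k=7,j=2): S=76.9171, K−S=14.6329, hold=12.6762 ⇒ V=14.6329 exercise | (k=7,j=3): S=108.0536, K−S=0.0000, hold=0.1800 ⇒ V=0.1800 continue | (k=7,j=4): S=151.7943, K−S=0.0000, hold=0.0000 ⇒ V=0.0000 continue | (k=7,j=5): S=213.2415, K−S=0.0000, hold=0.0000 ⇒ V=0.0000 continue | (k=7,j=6): S=299.5629, K−S=0.0000, hold=0.0000 ⇒ V=0.0000 continue | (k=7,j=7): S=420.8277, K−S=0.0000, hold=0.0000 ⇒ V=0.0000 continue  boundary S*=76.9171
step 6: (k=6,j=0): S=46.1954, K−S=45.3546, hold=43.3980 ⇒ V=45.3546 exercise | (k=6,j=1): S=64.8955, K−S=26.6545, hold=24.6978 ⇒ V=26.6545 exercise | (k=6,j=2): S=91.1656, K−S=0.3844, hold=6.9432 ⇒ V=6.9432 continue | (k=6,j=3): S=128.0700, K−S=0.0000, hold=0.0843 ⇒ V=0.0843 continue | (k=6,j=4): S=179.9135, K−S=0.0000, hold=0.0000 ⇒ V=0.0000 continue | (k=6,j=5): S=252.7435, K−S=0.0000, hold=0.0000 ⇒ V=0.0000 continue | (k=6,j=6): S=355.0554, K−S=0.0000, hold=0.0000 ⇒ V=0.0000 continue  boundary S*=64.8955
step 5: (k=5,j=0): S=54.7529, K−S=36.7971, hold=34.8405 ⇒ V=36.7971 exercise | (k=5,j=1): S=76.9171, K−S=14.6329, hold=16.0240 ⇒ V=16.0240 continue | (k=5,j=2): S=108.0536, K−S=0.0000, hold=3.2939 ⇒ V=3.2939 continue | (k=5,j=3): S=151.7943, K−S=0.0000, hold=0.0395 ⇒ V=0.0395 continue | (k=5,j=4): S=213.2415, K−S=0.0000, hold=0.0000 ⇒ V=0.0000 continue | (k=5,j=5): S=299.5629, K−S=0.0000, hold=0.0000 ⇒ V=0.0000 continue  boundary S*=54.7529
step 4: (k=4,j=0): S=64.8955, K−S=26.6545, hold=25.4078 ⇒ V=26.6545 exercise | (k=4,j=1): S=91.1656, K−S=0.3844, hold=9.1839 ⇒ V=9.1839 continue | (k=4,j=2): S=128.0700, K−S=0.0000, hold=1.5624 ⇒ V=1.5624 continue | (k=4,j=3): S=179.9135, K−S=0.0000, hold=0.0185 ⇒ V=0.0185 continue | (k=4,j=4): S=252.7435, K−S=0.0000, hold=0.0000 ⇒ V=0.0000 continue  boundary S*=64.8955
step 3: (k=3,j=0): S=76.9171, K−S=14.6329, hold=17.1676 ⇒ V=17.1676 continue | (k=3,j=1): S=108.0536, K−S=0.0000, hold=5.0975 ⇒ V=5.0975 continue | (k=3,j=2): S=151.7943, K−S=0.0000, hold=0.7410 ⇒ V=0.7410 continue | (k=3,j=3): S=213.2415, K−S=0.0000, hold=0.0086 ⇒ V=0.0086 continue  boundary S*=-
step 2: (k=2,j=0): S=91.1656, K−S=0.3844, hold=10.6400 ⇒ V=10.6400 continue | (k=2,j=1): S=128.0700, K−S=0.0000, hold=2.7650 ⇒ V=2.7650 continue | (k=2,j=2): S=179.9135, K−S=0.0000, hold=0.3514 ⇒ V=0.3514 continue  boundary S*=-
step 1: (k=1,j=0): S=108.0536, K−S=0.0000, hold=6.3931 ⇒ V=6.3931 continue | (k=1,j=1): S=151.7943, K−S=0.0000, hold=1.4739 ⇒ V=1.4739 continue  boundary S*=-
step 0: (k=0,j=0): S=128.0700, K−S=0.0000, hold=3.7457 ⇒ V=3.7457 continue  boundary S*=-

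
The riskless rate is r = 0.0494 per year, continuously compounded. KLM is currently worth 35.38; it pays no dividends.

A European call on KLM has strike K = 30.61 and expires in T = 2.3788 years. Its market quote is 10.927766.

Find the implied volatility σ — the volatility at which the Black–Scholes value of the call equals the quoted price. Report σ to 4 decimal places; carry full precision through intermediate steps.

At σ = 0.3154 the Black–Scholes value reproduces the quote:
σ√T = 0.3154·√2.3788 = 0.486453
d₁ = (ln(S/K) + (r+σ²/2)T) / (σ√T) = (ln(35.38/30.61) + (0.0494+0.3154²/2)·2.3788) / 0.486453 = (0.144820 + 0.235831) / 0.486453 = 0.782503
d₂ = d₁ − σ√T = 0.782503 − 0.486453 = 0.296050
e^{−rT} = 0.889129
N(d₁) = 0.783041,  N(d₂) = 0.616404
V = S·N(d₁) − K·e^{−rT}·N(d₂) = 27.703974 − 16.776208 = 10.927766 (equal to the quote); since ∂V/∂σ > 0 for all σ, the implied volatility is unique

sigma = 0.3154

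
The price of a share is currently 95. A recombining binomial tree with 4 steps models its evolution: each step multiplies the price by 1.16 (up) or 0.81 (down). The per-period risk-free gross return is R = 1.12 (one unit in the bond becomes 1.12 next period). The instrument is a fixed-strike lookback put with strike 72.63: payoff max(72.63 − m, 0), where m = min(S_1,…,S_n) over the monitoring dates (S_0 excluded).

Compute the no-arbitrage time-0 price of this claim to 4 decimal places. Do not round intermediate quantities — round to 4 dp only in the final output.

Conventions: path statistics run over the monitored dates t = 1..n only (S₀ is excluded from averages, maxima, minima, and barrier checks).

price = 0.1288

Under the martingale measure an up-move has probability p* = 0.8857; value the claim as the probability-weighted average of per-path payoffs, discounted 4 periods at R = 1.12.
Enumerate all 2^4 = 16 price paths (U = up ×1.16, D = down ×0.81); each path with k up-moves has probability p*^k·(1−p*)^(4−k).
DDDD: m=40.8944, payoff=31.7356, prob=0.000171
UDDD: m=58.5648, payoff=14.0652, prob=0.001322
DUDD: m=58.5648, payoff=14.0652, prob=0.001322
UUDD: m=83.8706, payoff=0.0000, prob=0.010246
DDUD: m=58.5648, payoff=14.0652, prob=0.001322
UDUD: m=83.8706, payoff=0.0000, prob=0.010246
DUUD: m=76.9500, payoff=0.0000, prob=0.010246
UUUD: m=110.2000, payoff=0.0000, prob=0.079410
DDDU: m=50.4869, payoff=22.1431, prob=0.001322
UDDU: m=72.3022, payoff=0.3278, prob=0.010246
DUDU: m=72.3022, payoff=0.3278, prob=0.010246
UUDU: m=103.5439, payoff=0.0000, prob=0.079410
DDUU: m=62.3295, payoff=10.3005, prob=0.010246
UDUU: m=89.2620, payoff=0.0000, prob=0.079410
DUUU: m=76.9500, payoff=0.0000, prob=0.079410
UUUU: m=110.2000, payoff=0.0000, prob=0.615424
Price = Σ prob·payoff / R^4 = 0.202737 / 1.573519 = 0.1288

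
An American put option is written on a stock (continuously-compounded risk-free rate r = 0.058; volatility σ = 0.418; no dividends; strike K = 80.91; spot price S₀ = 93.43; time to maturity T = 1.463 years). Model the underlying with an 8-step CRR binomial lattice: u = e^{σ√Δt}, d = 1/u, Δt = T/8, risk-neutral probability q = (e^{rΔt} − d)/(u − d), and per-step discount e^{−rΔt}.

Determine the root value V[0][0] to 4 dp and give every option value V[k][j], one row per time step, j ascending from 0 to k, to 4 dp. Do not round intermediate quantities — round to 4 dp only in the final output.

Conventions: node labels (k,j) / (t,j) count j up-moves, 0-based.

Δt=0.18288  u=1.19573  d=0.83631  q=0.48510  discount=0.98945
step 8 (expiry): payoffs max(K−S,0) = 58.5519 48.9433 35.2053 15.5633 0.0000 0.0000 0.0000 0.0000 0.0000
k=7: (k=7,j=0): S=26.7341, K−S=54.1759, hold=53.3222 ⇒ V=54.1759 exercise | (k=7,j=1): S=38.2234, K−S=42.6866, hold=41.8330 ⇒ V=42.6866 exercise | (k=7,j=2): S=54.6502, K−S=26.2598, hold=25.4061 ⇒ V=26.2598 exercise | (k=7,j=3): S=78.1367, K−S=2.7733, hold=7.9290 ⇒ V=7.9290 continue | (k=7,j=4): S=111.7166, K−S=0.0000, hold=0.0000 ⇒ V=0.0000 continue | (k=7,j=5): S=159.7279, K−S=0.0000, hold=0.0000 ⇒ V=0.0000 continue | (k=7,j=6): S=228.3724, K−S=0.0000, hold=0.0000 ⇒ V=0.0000 continue | (k=7,j=7): S=326.5176, K−S=0.0000, hold=0.0000 ⇒ V=0.0000 continue
k=6: (k=6,j=0): S=31.9667, K−S=48.9433, hold=48.0897 ⇒ V=48.9433 exercise | (k=6,j=1): S=45.7047, K−S=35.2053, hold=34.3517 ⇒ V=35.2053 exercise | (k=6,j=2): S=65.3467, K−S=15.5633, hold=17.1843 ⇒ V=17.1843 continue | (k=6,j=3): S=93.4300, K−S=0.0000, hold=4.0396 ⇒ V=4.0396 continue | (k=6,j=4): S=133.5824, K−S=0.0000, hold=0.0000 ⇒ V=0.0000 continue | (k=6,j=5): S=190.9907, K−S=0.0000, hold=0.0000 ⇒ V=0.0000 continue | (k=6,j=6): S=273.0707, K−S=0.0000, hold=0.0000 ⇒ V=0.0000 continue
k=5: (k=5,j=0): S=38.2234, K−S=42.6866, hold=41.8330 ⇒ V=42.6866 exercise | (k=5,j=1): S=54.6502, K−S=26.2598, hold=26.1842 ⇒ V=26.2598 exercise | (k=5,j=2): S=78.1367, K−S=2.7733, hold=10.6938 ⇒ V=10.6938 continue | (k=5,j=3): S=111.7166, K−S=0.0000, hold=2.0580 ⇒ V=2.0580 continue | (k=5,j=4): S=159.7279, K−S=0.0000, hold=0.0000 ⇒ V=0.0000 continue | (k=5,j=5): S=228.3724, K−S=0.0000, hold=0.0000 ⇒ V=0.0000 continue
k=4: (k=4,j=0): S=45.7047, K−S=35.2053, hold=34.3517 ⇒ V=35.2053 exercise | (k=4,j=1): S=65.3467, K−S=15.5633, hold=18.5113 ⇒ V=18.5113 continue | (k=4,j=2): S=93.4300, K−S=0.0000, hold=6.4360 ⇒ V=6.4360 continue | (k=4,j=3): S=133.5824, K−S=0.0000, hold=1.0485 ⇒ V=1.0485 continue | (k=4,j=4): S=190.9907, K−S=0.0000, hold=0.0000 ⇒ V=0.0000 continue
k=3: (k=3,j=0): S=54.6502, K−S=26.2598, hold=26.8211 ⇒ V=26.8211 continue | (k=3,j=1): S=78.1367, K−S=2.7733, hold=12.5201 ⇒ V=12.5201 continue | (k=3,j=2): S=111.7166, K−S=0.0000, hold=3.7822 ⇒ V=3.7822 continue | (k=3,j=3): S=159.7279, K−S=0.0000, hold=0.5342 ⇒ V=0.5342 continue
k=2: (k=2,j=0): S=65.3467, K−S=15.5633, hold=19.6739 ⇒ V=19.6739 continue | (k=2,j=1): S=93.4300, K−S=0.0000, hold=8.1940 ⇒ V=8.1940 continue | (k=2,j=2): S=133.5824, K−S=0.0000, hold=2.1833 ⇒ V=2.1833 continue
k=1: (k=1,j=0): S=78.1367, K−S=2.7733, hold=13.9562 ⇒ V=13.9562 continue | (k=1,j=1): S=111.7166, K−S=0.0000, hold=5.2225 ⇒ V=5.2225 continue
k=0: (k=0,j=0): S=93.4300, K−S=0.0000, hold=9.6170 ⇒ V=9.6170 continue

price = 9.6170
tree:
9.6170
13.9562 5.2225
19.6739 8.1940 2.1833
26.8211 12.5201 3.7822 0.5342
35.2053 18.5113 6.4360 1.0485 0.0000
42.6866 26.2598 10.6938 2.0580 0.0000 0.0000
48.9433 35.2053 17.1843 4.0396 0.0000 0.0000 0.0000
54.1759 42.6866 26.2598 7.9290 0.0000 0.0000 0.0000 0.0000
58.5519 48.9433 35.2053 15.5633 0.0000 0.0000 0.0000 0.0000 0.0000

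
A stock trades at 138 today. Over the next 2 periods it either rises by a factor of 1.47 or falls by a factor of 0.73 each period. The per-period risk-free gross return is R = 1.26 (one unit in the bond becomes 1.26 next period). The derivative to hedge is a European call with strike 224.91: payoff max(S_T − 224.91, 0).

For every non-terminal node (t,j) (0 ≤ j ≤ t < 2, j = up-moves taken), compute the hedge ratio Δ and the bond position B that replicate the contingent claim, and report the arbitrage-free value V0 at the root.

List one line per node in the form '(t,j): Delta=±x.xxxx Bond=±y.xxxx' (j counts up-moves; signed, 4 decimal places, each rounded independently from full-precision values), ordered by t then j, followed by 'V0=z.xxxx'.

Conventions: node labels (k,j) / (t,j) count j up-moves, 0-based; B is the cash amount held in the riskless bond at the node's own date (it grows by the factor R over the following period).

Since d<R<u, set p* = (R−d)/(u−d) = 0.7162; price each node as the discounted p*-expectation of its children.
At maturity the claim pays: V(2,0)=0.0000, V(2,1)=0.0000, V(2,2)=73.2942
(1,0): S=100.7400. Δ = (V_up−V_dn)/(S_up−S_dn) = (0.0000−0.0000)/(148.0878−73.5402) = 0.0000. V = [p*·0.0000 + (1−p*)·0.0000]/1.26 = 0.0000. B = V − Δ·S = 0.0000.
(1,1): S=202.8600. Δ = (V_up−V_dn)/(S_up−S_dn) = (73.2942−0.0000)/(298.2042−148.0878) = 0.4882. V = [p*·73.2942 + (1−p*)·0.0000]/1.26 = 41.6623. B = V − Δ·S = -57.3839.
(0,0): S=138.0000. Δ = (V_up−V_dn)/(S_up−S_dn) = (41.6623−0.0000)/(202.8600−100.7400) = 0.4080. V = [p*·41.6623 + (1−p*)·0.0000]/1.26 = 23.6819. B = V − Δ·S = -32.6185.
Check: Δ(0,0)·S0 + B(0,0) = 23.6819 = V0.

(0,0): Delta=0.4080 Bond=-32.6185
(1,0): Delta=0.0000 Bond=0.0000
(1,1): Delta=0.4882 Bond=-57.3839
V0=23.6819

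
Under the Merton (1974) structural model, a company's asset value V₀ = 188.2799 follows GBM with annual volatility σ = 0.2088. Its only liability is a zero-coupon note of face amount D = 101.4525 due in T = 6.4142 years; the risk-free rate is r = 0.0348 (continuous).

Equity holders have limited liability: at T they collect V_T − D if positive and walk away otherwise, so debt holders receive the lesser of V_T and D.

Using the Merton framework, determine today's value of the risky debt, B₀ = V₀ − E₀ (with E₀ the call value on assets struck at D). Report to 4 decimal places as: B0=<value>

B0=79.6453

Equity is a call on the firm's assets struck at D = 101.4525:
d₁ = [ln(V₀/D) + (r + σ²/2)T] / (σ√T)
   = [ln(188.2799/101.4525) + (0.0348 + 0.5·0.2088²)·6.4142] / (0.2088·√6.4142)
   = [0.618339 + 0.363036] / 0.528813 = 1.855808
d₂ = d₁ − σ√T = 1.855808 − 0.528813 = 1.326995
N(d₁) = 0.968260,  N(d₂) = 0.907745,  e^(−rT) = 0.799944
E₀ = V₀·N(d₁) − D·e^(−rT)·N(d₂)
   = 188.2799·0.968260 − 101.4525·0.799944·0.907745 = 108.634618
B₀ = V₀ − E₀ = 188.2799 − 108.634618 = 79.645282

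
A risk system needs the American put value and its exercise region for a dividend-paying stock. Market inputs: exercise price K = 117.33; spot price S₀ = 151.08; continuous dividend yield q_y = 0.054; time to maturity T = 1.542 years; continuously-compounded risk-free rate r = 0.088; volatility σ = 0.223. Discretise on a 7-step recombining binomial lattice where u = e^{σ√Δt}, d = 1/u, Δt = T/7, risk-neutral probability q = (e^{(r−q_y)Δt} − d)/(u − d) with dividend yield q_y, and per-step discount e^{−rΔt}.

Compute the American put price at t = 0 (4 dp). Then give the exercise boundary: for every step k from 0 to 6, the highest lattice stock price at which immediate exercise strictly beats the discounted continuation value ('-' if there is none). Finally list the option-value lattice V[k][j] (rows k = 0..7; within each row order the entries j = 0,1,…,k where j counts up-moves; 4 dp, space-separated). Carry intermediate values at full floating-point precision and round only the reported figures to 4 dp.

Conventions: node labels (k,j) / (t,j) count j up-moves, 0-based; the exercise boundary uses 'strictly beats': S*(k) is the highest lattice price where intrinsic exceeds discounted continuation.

params: Δt=0.22029 u=1.11034 d=0.90063 q=0.50971 e^(-rΔt)=0.98080
t_7 payoffs: 44.7158 27.8076 6.9624 0.0000 0.0000 0.0000 0.0000 0.0000
t_6: node(6,0) S=80.6263 payoff=36.7037 vs cont=35.4046 → 36.7037 [stop]  node(6,1) S=99.4001 payoff=17.9299 vs cont=16.8528 → 17.9299 [stop]  node(6,2) S=122.5453 payoff=0.0000 vs cont=3.3481 → 3.3481 [wait]  node(6,3) S=151.0800 payoff=0.0000 vs cont=0.0000 → 0.0000 [wait]  node(6,4) S=186.2589 payoff=0.0000 vs cont=0.0000 → 0.0000 [wait]  node(6,5) S=229.6293 payoff=0.0000 vs cont=0.0000 → 0.0000 [wait]  node(6,6) S=283.0984 payoff=0.0000 vs cont=0.0000 → 0.0000 [wait]  ⇒ S*(6)=99.4001
t_5: node(5,0) S=89.5224 payoff=27.8076 vs cont=26.6137 → 27.8076 [stop]  node(5,1) S=110.3676 payoff=6.9624 vs cont=10.2959 → 10.2959 [wait]  node(5,2) S=136.0667 payoff=0.0000 vs cont=1.6100 → 1.6100 [wait]  node(5,3) S=167.7498 payoff=0.0000 vs cont=0.0000 → 0.0000 [wait]  node(5,4) S=206.8103 payoff=0.0000 vs cont=0.0000 → 0.0000 [wait]  node(5,5) S=254.9660 payoff=0.0000 vs cont=0.0000 → 0.0000 [wait]  ⇒ S*(5)=89.5224
t_4: node(4,0) S=99.4001 payoff=17.9299 vs cont=18.5193 → 18.5193 [wait]  node(4,1) S=122.5453 payoff=0.0000 vs cont=5.7560 → 5.7560 [wait]  node(4,2) S=151.0800 payoff=0.0000 vs cont=0.7742 → 0.7742 [wait]  node(4,3) S=186.2589 payoff=0.0000 vs cont=0.0000 → 0.0000 [wait]  node(4,4) S=229.6293 payoff=0.0000 vs cont=0.0000 → 0.0000 [wait]  ⇒ S*(4)=-
t_3: node(3,0) S=110.3676 payoff=6.9624 vs cont=11.7831 → 11.7831 [wait]  node(3,1) S=136.0667 payoff=0.0000 vs cont=3.1550 → 3.1550 [wait]  node(3,2) S=167.7498 payoff=0.0000 vs cont=0.3723 → 0.3723 [wait]  node(3,3) S=206.8103 payoff=0.0000 vs cont=0.0000 → 0.0000 [wait]  ⇒ S*(3)=-
t_2: node(2,0) S=122.5453 payoff=0.0000 vs cont=7.2435 → 7.2435 [wait]  node(2,1) S=151.0800 payoff=0.0000 vs cont=1.7033 → 1.7033 [wait]  node(2,2) S=186.2589 payoff=0.0000 vs cont=0.1790 → 0.1790 [wait]  ⇒ S*(2)=-
t_1: node(1,0) S=136.0667 payoff=0.0000 vs cont=4.3348 → 4.3348 [wait]  node(1,1) S=167.7498 payoff=0.0000 vs cont=0.9086 → 0.9086 [wait]  ⇒ S*(1)=-
t_0: node(0,0) S=151.0800 payoff=0.0000 vs cont=2.5387 → 2.5387 [wait]  ⇒ S*(0)=-

price = 2.5387
boundary = - - - - - 89.5224 99.4001
tree:
2.5387
4.3348 0.9086
7.2435 1.7033 0.1790
11.7831 3.1550 0.3723 0.0000
18.5193 5.7560 0.7742 0.0000 0.0000
27.8076 10.2959 1.6100 0.0000 0.0000 0.0000
36.7037 17.9299 3.3481 0.0000 0.0000 0.0000 0.0000
44.7158 27.8076 6.9624 0.0000 0.0000 0.0000 0.0000 0.0000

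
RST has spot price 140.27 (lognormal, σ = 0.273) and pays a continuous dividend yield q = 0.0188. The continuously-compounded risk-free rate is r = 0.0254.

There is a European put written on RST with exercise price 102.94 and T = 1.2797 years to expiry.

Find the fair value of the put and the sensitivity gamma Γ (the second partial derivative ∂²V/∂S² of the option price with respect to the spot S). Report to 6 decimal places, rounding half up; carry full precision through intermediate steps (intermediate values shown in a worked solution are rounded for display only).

σ√T = 0.273·√1.2797 = 0.308828
d₁ = (ln(S/K) + (r−q+σ²/2)T) / (σ√T) = (ln(140.27/102.94) + (0.0254−0.0188+0.273²/2)·1.2797) / 0.308828 = (0.309423 + 0.056133) / 0.308828 = 1.183689
d₂ = d₁ − σ√T = 1.183689 − 0.308828 = 0.874861
e^{−rT} = 0.968018
e^{−qT} = 0.976229
N(−d₁) = 0.118268,  N(−d₂) = 0.190825
Put price V = K·e^{−rT}·N(−d₂) − S·e^{−qT}·N(−d₁) = 19.015279 − 16.195124 = 2.820155
φ(d₁) = (1/√(2π))·e^{−d₁²/2} = 0.197998
Γ = e^{−qT}·φ(d₁) / (S·σ·√T) = 0.004462

price = 2.820155
Γ = 0.004462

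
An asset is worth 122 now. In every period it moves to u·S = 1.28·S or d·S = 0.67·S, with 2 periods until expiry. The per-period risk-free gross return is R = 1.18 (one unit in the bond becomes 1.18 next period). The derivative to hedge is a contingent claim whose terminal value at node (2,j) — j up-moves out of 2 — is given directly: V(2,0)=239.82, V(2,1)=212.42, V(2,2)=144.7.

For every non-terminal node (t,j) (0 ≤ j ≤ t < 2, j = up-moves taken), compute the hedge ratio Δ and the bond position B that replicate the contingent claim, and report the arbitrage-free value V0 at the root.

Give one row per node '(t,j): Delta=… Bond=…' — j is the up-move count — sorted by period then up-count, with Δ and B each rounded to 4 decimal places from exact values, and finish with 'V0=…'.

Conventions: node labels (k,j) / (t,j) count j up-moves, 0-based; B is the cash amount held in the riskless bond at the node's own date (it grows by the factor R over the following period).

(0,0): Delta=-0.6959 Bond=203.9879
(1,0): Delta=-0.5495 Bond=228.7416
(1,1): Delta=-0.7109 Bond=243.0517
V0=119.0891

No-arbitrage ⇒ martingale measure with p* = (R−d)/(u−d) = 0.8361.
Expiry values: V(2,0)=239.8200, V(2,1)=212.4200, V(2,2)=144.7000
Node (1,0) S=81.7400: V=(p*·212.4200+(1−p*)·239.8200)/1.18=183.8236; Δ=(212.4200−239.8200)/(104.6272−54.7658)=-0.5495; B=V−Δ·S=228.7416
Node (1,1) S=156.1600: V=(p*·144.7000+(1−p*)·212.4200)/1.18=132.0353; Δ=(144.7000−212.4200)/(199.8848−104.6272)=-0.7109; B=V−Δ·S=243.0517
Node (0,0) S=122.0000: V=(p*·132.0353+(1−p*)·183.8236)/1.18=119.0891; Δ=(132.0353−183.8236)/(156.1600−81.7400)=-0.6959; B=V−Δ·S=203.9879
Check: Δ(0,0)·S0 + B(0,0) = 119.0891 = V0.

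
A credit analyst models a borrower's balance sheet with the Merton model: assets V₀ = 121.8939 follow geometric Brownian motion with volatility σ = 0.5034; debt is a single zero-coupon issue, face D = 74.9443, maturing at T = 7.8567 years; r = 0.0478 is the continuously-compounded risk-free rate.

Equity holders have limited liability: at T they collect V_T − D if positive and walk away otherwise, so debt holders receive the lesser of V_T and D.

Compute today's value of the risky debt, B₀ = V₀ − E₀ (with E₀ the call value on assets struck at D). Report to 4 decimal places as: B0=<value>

B0=35.2601

Work the structural quantities from V₀ = 121.8939 against face 74.9443:
d₁ = [ln(V₀/D) + (r + σ²/2)T] / (σ√T)
   = [ln(121.8939/74.9443) + (0.0478 + 0.5·0.5034²)·7.8567] / (0.5034·√7.8567)
   = [0.486406 + 1.371040] / 1.411020 = 1.316384
d₂ = d₁ − σ√T = 1.316384 − 1.411020 = -0.094636
N(d₁) = 0.905977,  N(d₂) = 0.462302,  e^(−rT) = 0.686911
E₀ = V₀·N(d₁) − D·e^(−rT)·N(d₂)
   = 121.8939·0.905977 − 74.9443·0.686911·0.462302 = 86.633785
B₀ = V₀ − E₀ = 121.8939 − 86.633785 = 35.260115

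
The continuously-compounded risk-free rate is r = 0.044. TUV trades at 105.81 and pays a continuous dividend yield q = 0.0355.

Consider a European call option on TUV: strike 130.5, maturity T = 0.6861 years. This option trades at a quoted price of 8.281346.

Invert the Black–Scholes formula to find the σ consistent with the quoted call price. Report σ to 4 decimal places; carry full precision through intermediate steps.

At σ = 0.4663 the Black–Scholes value reproduces the quote:
σ√T = 0.4663·√0.6861 = 0.386242
d₁ = (ln(S/K) + (r−q+σ²/2)T) / (σ√T) = (ln(105.81/130.5) + (0.044−0.0355+0.4663²/2)·0.6861) / 0.386242 = (-0.209728 + 0.080423) / 0.386242 = -0.334778
d₂ = d₁ − σ√T = -0.334778 − 0.386242 = -0.721019
e^{−rT} = 0.970263
e^{−qT} = 0.975938
N(d₁) = 0.368896,  N(d₂) = 0.235449
V = S·e^{−qT}·N(d₁) − K·e^{−rT}·N(d₂) = 38.093711 − 29.812365 = 8.281346 (the observed quote) — the price is monotone increasing in volatility, hence this σ is the only solution

sigma = 0.4663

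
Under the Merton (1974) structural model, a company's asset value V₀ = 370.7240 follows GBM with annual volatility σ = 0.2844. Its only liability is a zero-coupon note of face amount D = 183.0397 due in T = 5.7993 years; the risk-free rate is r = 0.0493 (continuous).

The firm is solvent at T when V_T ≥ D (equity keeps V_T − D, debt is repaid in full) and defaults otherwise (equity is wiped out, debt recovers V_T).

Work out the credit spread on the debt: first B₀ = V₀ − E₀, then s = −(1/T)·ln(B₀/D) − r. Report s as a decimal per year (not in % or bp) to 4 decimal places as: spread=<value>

spread=0.0062

Work the structural quantities from V₀ = 370.7240 against face 183.0397:
d₁ = [ln(V₀/D) + (r + σ²/2)T] / (σ√T)
   = [ln(370.7240/183.0397) + (0.0493 + 0.5·0.2844²)·5.7993] / (0.2844·√5.7993)
   = [0.705755 + 0.520439] / 0.684885 = 1.790366
d₂ = d₁ − σ√T = 1.790366 − 0.684885 = 1.105481
N(d₁) = 0.963302,  N(d₂) = 0.865524,  e^(−rT) = 0.751334
E₀ = V₀·N(d₁) − D·e^(−rT)·N(d₂)
   = 370.7240·0.963302 − 183.0397·0.751334·0.865524 = 238.089053
B₀ = V₀ − E₀ = 370.7240 − 238.089053 = 132.634947
spread = −(1/T)·ln(B₀/D) − r = −(1/5.7993)·ln(132.634947/183.0397) − 0.0493 = 0.00624161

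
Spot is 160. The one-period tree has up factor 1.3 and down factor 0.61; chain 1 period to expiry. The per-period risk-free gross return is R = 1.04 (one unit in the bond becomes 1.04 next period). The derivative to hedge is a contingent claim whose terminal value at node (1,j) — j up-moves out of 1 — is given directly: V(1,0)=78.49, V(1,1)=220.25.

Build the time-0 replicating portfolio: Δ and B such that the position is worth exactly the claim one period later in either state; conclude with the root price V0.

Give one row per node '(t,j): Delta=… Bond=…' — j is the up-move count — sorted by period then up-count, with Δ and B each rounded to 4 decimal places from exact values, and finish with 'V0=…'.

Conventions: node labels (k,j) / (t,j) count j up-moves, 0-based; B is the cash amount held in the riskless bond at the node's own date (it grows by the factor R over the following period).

Under the risk-neutral measure, an up-move has probability p* = (R−d)/(u−d) = 0.6232 and values discount at R = 1.04.
Terminal payoffs: V(1,0)=78.4900, V(1,1)=220.2500
(0,0): S=160.0000. Δ = (V_up−V_dn)/(S_up−S_dn) = (220.2500−78.4900)/(208.0000−97.6000) = 1.2841. V = [p*·220.2500 + (1−p*)·78.4900]/1.04 = 160.4165. B = V − Δ·S = -45.0327.
Sanity check at the root: Δ(0,0)·S0 + B(0,0) reproduces V0 = 160.4165.

(0,0): Delta=1.2841 Bond=-45.0327
V0=160.4165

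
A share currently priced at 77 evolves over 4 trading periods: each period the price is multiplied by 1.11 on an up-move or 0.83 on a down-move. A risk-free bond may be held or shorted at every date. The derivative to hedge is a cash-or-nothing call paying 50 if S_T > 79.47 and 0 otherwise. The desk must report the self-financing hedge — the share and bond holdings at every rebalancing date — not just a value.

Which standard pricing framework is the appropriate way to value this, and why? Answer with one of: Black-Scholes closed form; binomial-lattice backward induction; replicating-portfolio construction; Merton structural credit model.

framework: replicating-portfolio construction

Key observation: since the answer must list Δ and B at each node of the 1.11/0.83 lattice on 77, the replicating-portfolio method — solving the two-state system at every node — is the one that applies.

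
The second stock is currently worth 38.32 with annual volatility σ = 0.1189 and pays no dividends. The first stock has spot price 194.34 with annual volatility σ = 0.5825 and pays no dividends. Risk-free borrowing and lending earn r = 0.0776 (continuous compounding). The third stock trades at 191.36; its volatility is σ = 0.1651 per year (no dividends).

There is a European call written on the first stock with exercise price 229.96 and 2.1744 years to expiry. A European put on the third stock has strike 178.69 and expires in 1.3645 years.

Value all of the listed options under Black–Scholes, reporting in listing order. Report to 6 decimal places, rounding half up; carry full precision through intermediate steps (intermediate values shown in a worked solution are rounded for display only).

price(the first stock call K=229.96) = 64.631026
price(the third stock put K=178.69) = 3.360970

[the first stock call K=229.96]
σ√T = 0.5825·√2.1744 = 0.858946
d₁ = (ln(S/K) + (r+σ²/2)T) / (σ√T) = (ln(194.34/229.96) + (0.0776+0.5825²/2)·2.1744) / 0.858946 = (-0.168296 + 0.537627) / 0.858946 = 0.429982
d₂ = d₁ − σ√T = 0.429982 − 0.858946 = -0.428964
e^{−rT} = 0.844734
N(d₁) = 0.666396,  N(d₂) = 0.333975
price = S·N(d₁) − K·e^{−rT}·N(d₂) = 129.507317 − 64.876291 = 64.631026
[the third stock put K=178.69]
σ√T = 0.1651·√1.3645 = 0.192856
d₁ = (ln(S/K) + (r+σ²/2)T) / (σ√T) = (ln(191.36/178.69) + (0.0776+0.1651²/2)·1.3645) / 0.192856 = (0.068504 + 0.124482) / 0.192856 = 1.000672
d₂ = d₁ − σ√T = 1.000672 − 0.192856 = 0.807816
e^{−rT} = 0.899528
N(−d₁) = 0.158493,  N(−d₂) = 0.209598
price = K·e^{−rT}·N(−d₂) − S·N(−d₁) = 33.690114 − 30.329144 = 3.360970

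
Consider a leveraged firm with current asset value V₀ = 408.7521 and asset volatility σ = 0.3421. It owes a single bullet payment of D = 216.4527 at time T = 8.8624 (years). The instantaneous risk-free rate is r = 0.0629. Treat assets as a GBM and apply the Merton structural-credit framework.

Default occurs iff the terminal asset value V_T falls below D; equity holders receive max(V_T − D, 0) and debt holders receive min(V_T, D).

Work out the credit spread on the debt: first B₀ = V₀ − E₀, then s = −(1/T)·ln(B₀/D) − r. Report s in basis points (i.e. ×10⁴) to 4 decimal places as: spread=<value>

Apply the equity-as-call identities (strike 216.4527, horizon 8.8624 years):
d₁ = [ln(V₀/D) + (r + σ²/2)T] / (σ√T)
   = [ln(408.7521/216.4527) + (0.0629 + 0.5·0.3421²)·8.8624] / (0.3421·√8.8624)
   = [0.635737 + 1.076039] / 1.018424 = 1.680808
d₂ = d₁ − σ√T = 1.680808 − 1.018424 = 0.662384
N(d₁) = 0.953600,  N(d₂) = 0.746137,  e^(−rT) = 0.572670
E₀ = V₀·N(d₁) − D·e^(−rT)·N(d₂)
   = 408.7521·0.953600 − 216.4527·0.572670·0.746137 = 297.297721
B₀ = V₀ − E₀ = 408.7521 − 297.297721 = 111.454379
spread = −(1/T)·ln(B₀/D) − r = −(1/8.8624)·ln(111.454379/216.4527) − 0.0629 = 0.01199582
in basis points: 0.01199582 × 10⁴ = 119.9582 bp

spread=119.9582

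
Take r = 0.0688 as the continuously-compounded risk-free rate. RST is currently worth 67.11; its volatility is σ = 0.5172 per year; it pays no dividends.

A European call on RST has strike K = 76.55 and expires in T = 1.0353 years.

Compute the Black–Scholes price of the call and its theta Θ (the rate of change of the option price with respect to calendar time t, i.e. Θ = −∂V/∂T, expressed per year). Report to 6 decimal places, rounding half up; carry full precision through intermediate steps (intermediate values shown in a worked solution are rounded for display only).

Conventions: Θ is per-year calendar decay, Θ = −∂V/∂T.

σ√T = 0.5172·√1.0353 = 0.526249
d₁ = (ln(S/K) + (r+σ²/2)T) / (σ√T) = (ln(67.11/76.55) + (0.0688+0.5172²/2)·1.0353) / 0.526249 = (-0.131611 + 0.209698) / 0.526249 = 0.148384
d₂ = d₁ − σ√T = 0.148384 − 0.526249 = -0.377866
e^{−rT} = 0.931249
N(d₁) = 0.558980,  N(d₂) = 0.352765
Call price V = S·N(d₁) − K·e^{−rT}·N(d₂) = 37.513147 − 25.147607 = 12.365540
φ(d₁) = (1/√(2π))·e^{−d₁²/2} = 0.394574
Θ = −S·φ(d₁)·σ/(2√T) − r·K·e^{−rT}·N(d₂) = −6.729947 − 1.730155 = -8.460102

price = 12.365540
Θ = -8.460102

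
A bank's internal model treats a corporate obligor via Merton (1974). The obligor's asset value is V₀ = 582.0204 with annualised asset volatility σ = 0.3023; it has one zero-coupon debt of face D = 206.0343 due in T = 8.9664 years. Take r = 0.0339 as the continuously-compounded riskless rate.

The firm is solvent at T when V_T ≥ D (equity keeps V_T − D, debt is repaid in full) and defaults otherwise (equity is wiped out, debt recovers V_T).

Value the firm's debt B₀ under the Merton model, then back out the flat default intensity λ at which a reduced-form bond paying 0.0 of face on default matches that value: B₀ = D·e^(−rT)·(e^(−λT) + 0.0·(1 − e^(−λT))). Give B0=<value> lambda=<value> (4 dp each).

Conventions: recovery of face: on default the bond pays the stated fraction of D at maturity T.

B0=144.4106 lambda=0.0057

With assets at 582.0204 and a single debt payment of 206.0343 at 8.9664 years:
d₁ = [ln(V₀/D) + (r + σ²/2)T] / (σ√T)
   = [ln(582.0204/206.0343) + (0.0339 + 0.5·0.3023²)·8.9664] / (0.3023·√8.9664)
   = [1.038463 + 0.713659] / 0.905206 = 1.935607
d₂ = d₁ − σ√T = 1.935607 − 0.905206 = 1.030402
N(d₁) = 0.973542,  N(d₂) = 0.848589,  e^(−rT) = 0.737890
E₀ = V₀·N(d₁) − D·e^(−rT)·N(d₂)
   = 582.0204·0.973542 − 206.0343·0.737890·0.848589 = 437.609836
B₀ = V₀ − E₀ = 582.0204 − 437.609836 = 144.410564
e^(−λT) = (B₀·e^(rT)/D − 0)/(1 − 0) = (144.4106·1.355216/206.0343 − 0)/1 = 0.94987862
λ = −ln(0.94987862)/8.9664 = 0.005735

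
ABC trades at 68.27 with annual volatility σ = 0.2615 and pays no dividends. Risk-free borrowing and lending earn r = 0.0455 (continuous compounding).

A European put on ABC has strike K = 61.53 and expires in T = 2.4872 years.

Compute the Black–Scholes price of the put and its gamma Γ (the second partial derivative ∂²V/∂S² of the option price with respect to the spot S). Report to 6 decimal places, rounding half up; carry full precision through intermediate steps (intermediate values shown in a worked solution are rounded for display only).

price = 4.740643
Γ = 0.010834

σ√T = 0.2615·√2.4872 = 0.412408
d₁ = (ln(S/K) + (r+σ²/2)T) / (σ√T) = (ln(68.27/61.53) + (0.0455+0.2615²/2)·2.4872) / 0.412408 = (0.103946 + 0.198208) / 0.412408 = 0.732656
d₂ = d₁ − σ√T = 0.732656 − 0.412408 = 0.320248
e^{−rT} = 0.893001
N(−d₁) = 0.231884,  N(−d₂) = 0.374390
Put price V = K·e^{−rT}·N(−d₂) − S·N(−d₁) = 20.571364 − 15.830721 = 4.740643
φ(d₁) = (1/√(2π))·e^{−d₁²/2} = 0.305034
Γ = φ(d₁) / (S·σ·√T) = 0.010834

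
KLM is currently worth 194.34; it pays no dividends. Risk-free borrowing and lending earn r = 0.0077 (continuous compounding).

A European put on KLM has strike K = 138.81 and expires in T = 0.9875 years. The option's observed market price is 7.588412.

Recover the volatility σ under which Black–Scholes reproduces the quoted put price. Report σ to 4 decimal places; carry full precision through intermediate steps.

At σ = 0.4162 the Black–Scholes value reproduces the quote:
σ√T = 0.4162·√0.9875 = 0.413591
d₁ = (ln(S/K) + (r+σ²/2)T) / (σ√T) = (ln(194.34/138.81) + (0.0077+0.4162²/2)·0.9875) / 0.413591 = (0.336503 + 0.093132) / 0.413591 = 1.038794
d₂ = d₁ − σ√T = 1.038794 − 0.413591 = 0.625204
e^{−rT} = 0.992425
N(−d₁) = 0.149450,  N(−d₂) = 0.265919
V = K·e^{−rT}·N(−d₂) − S·N(−d₁) = 36.632574 − 29.044163 = 7.588412 (equal to the quote); since ∂V/∂σ > 0 for all σ, the implied volatility is unique

sigma = 0.4162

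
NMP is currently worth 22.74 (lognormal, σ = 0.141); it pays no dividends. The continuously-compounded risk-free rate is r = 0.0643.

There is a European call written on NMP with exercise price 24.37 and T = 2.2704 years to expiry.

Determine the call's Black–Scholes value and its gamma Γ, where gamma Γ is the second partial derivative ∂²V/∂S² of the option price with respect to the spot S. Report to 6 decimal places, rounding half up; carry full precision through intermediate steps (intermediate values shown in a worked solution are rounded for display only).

price = 2.811903
Γ = 0.074026

σ√T = 0.141·√2.2704 = 0.212457
d₁ = (ln(S/K) + (r+σ²/2)T) / (σ√T) = (ln(22.74/24.37) + (0.0643+0.141²/2)·2.2704) / 0.212457 = (-0.069227 + 0.168556) / 0.212457 = 0.467522
d₂ = d₁ − σ√T = 0.467522 − 0.212457 = 0.255066
e^{−rT} = 0.864169
N(d₁) = 0.679937,  N(d₂) = 0.600664
Call price V = S·N(d₁) − K·e^{−rT}·N(d₂) = 15.461766 − 12.649863 = 2.811903
φ(d₁) = (1/√(2π))·e^{−d₁²/2} = 0.357640
Γ = φ(d₁) / (S·σ·√T) = 0.074026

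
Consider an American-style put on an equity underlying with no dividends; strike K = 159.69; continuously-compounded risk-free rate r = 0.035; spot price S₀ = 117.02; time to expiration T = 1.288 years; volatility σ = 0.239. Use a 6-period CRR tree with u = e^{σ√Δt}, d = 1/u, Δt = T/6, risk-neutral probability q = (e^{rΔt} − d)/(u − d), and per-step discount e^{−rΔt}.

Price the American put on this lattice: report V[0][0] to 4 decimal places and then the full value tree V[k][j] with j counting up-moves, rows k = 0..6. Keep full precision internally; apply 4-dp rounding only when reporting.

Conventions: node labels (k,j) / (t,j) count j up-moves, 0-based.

Δt=0.21467  u=1.11710  d=0.89518  q=0.50633  discount=0.99251
step 6 (expiry): payoffs max(K−S,0) = 99.4738 84.5457 65.9170 42.6700 13.6599 0.0000 0.0000
k=5: (k=5,j=0): S=67.2674, K−S=92.4226, hold=91.2273 ⇒ V=92.4226 exercise | (k=5,j=1): S=83.9435, K−S=75.7465, hold=74.5512 ⇒ V=75.7465 exercise | (k=5,j=2): S=104.7536, K−S=54.9364, hold=53.7411 ⇒ V=54.9364 exercise | (k=5,j=3): S=130.7227, K−S=28.9673, hold=27.7719 ⇒ V=28.9673 exercise | (k=5,j=4): S=163.1298, K−S=0.0000, hold=6.6931 ⇒ V=6.6931 continue | (k=5,j=5): S=203.5708, K−S=0.0000, hold=0.0000 ⇒ V=0.0000 continue
k=4: (k=4,j=0): S=75.1443, K−S=84.5457, hold=83.3504 ⇒ V=84.5457 exercise | (k=4,j=1): S=93.7730, K−S=65.9170, hold=64.7217 ⇒ V=65.9170 exercise | (k=4,j=2): S=117.0200, K−S=42.6700, hold=41.4747 ⇒ V=42.6700 exercise | (k=4,j=3): S=146.0301, K−S=13.6599, hold=17.5568 ⇒ V=17.5568 continue | (k=4,j=4): S=182.2319, K−S=0.0000, hold=3.2794 ⇒ V=3.2794 continue
k=3: (k=3,j=0): S=83.9435, K−S=75.7465, hold=74.5512 ⇒ V=75.7465 exercise | (k=3,j=1): S=104.7536, K−S=54.9364, hold=53.7411 ⇒ V=54.9364 exercise | (k=3,j=2): S=130.7227, K−S=28.9673, hold=29.7303 ⇒ V=29.7303 continue | (k=3,j=3): S=163.1298, K−S=0.0000, hold=10.2505 ⇒ V=10.2505 continue
k=2: (k=2,j=0): S=93.7730, K−S=65.9170, hold=64.7217 ⇒ V=65.9170 exercise | (k=2,j=1): S=117.0200, K−S=42.6700, hold=41.8581 ⇒ V=42.6700 exercise | (k=2,j=2): S=146.0301, K−S=13.6599, hold=19.7184 ⇒ V=19.7184 continue
k=1: (k=1,j=0): S=104.7536, K−S=54.9364, hold=53.7411 ⇒ V=54.9364 exercise | (k=1,j=1): S=130.7227, K−S=28.9673, hold=30.8165 ⇒ V=30.8165 continue
k=0: (k=0,j=0): S=117.0200, K−S=42.6700, hold=42.4040 ⇒ V=42.6700 exercise

price = 42.6700
tree:
42.6700
54.9364 30.8165
65.9170 42.6700 19.7184
75.7465 54.9364 29.7303 10.2505
84.5457 65.9170 42.6700 17.5568 3.2794
92.4226 75.7465 54.9364 28.9673 6.6931 0.0000
99.4738 84.5457 65.9170 42.6700 13.6599 0.0000 0.0000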